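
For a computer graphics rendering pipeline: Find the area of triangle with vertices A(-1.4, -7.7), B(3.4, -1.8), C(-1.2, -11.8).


Area = |x_A(y_B-y_C) + x_B(y_C-y_A) + x_C(y_A-y_B)|/2
= |(-14) + (-13.94) + 7.08|/2
= 20.86/2 = 10.43

10.43


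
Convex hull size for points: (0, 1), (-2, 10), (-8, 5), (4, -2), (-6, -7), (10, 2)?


Convex hull vertices (CCW): (-8, 5), (-6, -7), (4, -2), (10, 2), (-2, 10)
Count = 5

5


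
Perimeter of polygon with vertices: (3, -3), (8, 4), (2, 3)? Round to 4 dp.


Sides: (3, -3)->(8, 4): sqrt(74) = 8.602325, (8, 4)->(2, 3): sqrt(37) = 6.082763, (2, 3)->(3, -3): sqrt(37) = 6.082763
Sum = 20.767851
Perimeter = 20.7679

20.7679


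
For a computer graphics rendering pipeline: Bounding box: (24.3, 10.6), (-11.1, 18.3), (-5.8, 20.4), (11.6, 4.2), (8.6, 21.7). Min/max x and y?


x range: [-11.1, 24.3]
y range: [4.2, 21.7]
Bounding box: (-11.1,4.2) to (24.3,21.7)

(-11.1,4.2) to (24.3,21.7)


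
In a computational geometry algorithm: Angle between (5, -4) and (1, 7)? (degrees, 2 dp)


u.v = -23, |u| = sqrt(41) = 6.4031, |v| = sqrt(50) = 7.0711
cos(theta) = u.v/(|u||v|) = -23/sqrt(2050) = -0.507985
theta = acos(-0.507985) = 120.53 degrees

120.53 degrees


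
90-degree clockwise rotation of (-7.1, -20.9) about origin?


90° CW: (x,y) -> (y, -x)
(-7.1,-20.9) -> (-20.9, 7.1)

(-20.9, 7.1)


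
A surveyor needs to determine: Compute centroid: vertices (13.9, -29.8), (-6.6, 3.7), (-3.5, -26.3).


Centroid = ((x_A+x_B+x_C)/3, (y_A+y_B+y_C)/3)
= ((13.9+(-6.6)+(-3.5))/3, ((-29.8)+3.7+(-26.3))/3)
= (1.2667, -17.4667)

(1.2667, -17.4667)


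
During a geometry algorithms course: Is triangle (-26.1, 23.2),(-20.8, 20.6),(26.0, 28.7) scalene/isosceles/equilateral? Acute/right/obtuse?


Side lengths squared: AB^2=34.85, BC^2=2255.85, CA^2=2744.66
Sorted: [34.85, 2255.85, 2744.66]
By sides: Scalene, By angles: Obtuse

Scalene, Obtuse


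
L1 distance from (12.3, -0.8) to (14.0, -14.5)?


|12.3-14| + |(-0.8)-(-14.5)| = 1.7 + 13.7 = 15.4

15.4


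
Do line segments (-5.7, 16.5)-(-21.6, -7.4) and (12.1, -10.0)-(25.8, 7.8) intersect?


Cross products: d1=679.89, d2=635.48, d3=846.77, d4=891.18
d1*d2 < 0 and d3*d4 < 0? no

No, they don't intersect


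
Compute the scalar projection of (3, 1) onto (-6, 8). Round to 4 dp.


u.v = -10, |v| = sqrt(100) = 10
Scalar projection = u.v / |v| = -10 / sqrt(100) = -1

-1


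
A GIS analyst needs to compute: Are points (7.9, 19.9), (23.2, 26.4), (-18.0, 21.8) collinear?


Cross product: (23.2-7.9)*(21.8-19.9) - (26.4-19.9)*((-18)-7.9)
= 197.42

No, not collinear


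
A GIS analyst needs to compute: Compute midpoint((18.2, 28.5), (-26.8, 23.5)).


M = ((18.2+(-26.8))/2, (28.5+23.5)/2)
= (-4.3, 26)

(-4.3, 26)


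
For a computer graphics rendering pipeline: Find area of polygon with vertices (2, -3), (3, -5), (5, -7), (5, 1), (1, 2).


Shoelace sum: (2*(-5) - 3*(-3)) + (3*(-7) - 5*(-5)) + (5*1 - 5*(-7)) + (5*2 - 1*1) + (1*(-3) - 2*2)
= 45
Area = |45|/2 = 22.5

22.5


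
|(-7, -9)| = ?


|u| = sqrt((-7)^2 + (-9)^2) = sqrt(130) = 11.4018

11.4018


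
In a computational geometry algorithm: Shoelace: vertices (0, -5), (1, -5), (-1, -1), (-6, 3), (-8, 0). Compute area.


Shoelace sum: (0*(-5) - 1*(-5)) + (1*(-1) - (-1)*(-5)) + ((-1)*3 - (-6)*(-1)) + ((-6)*0 - (-8)*3) + ((-8)*(-5) - 0*0)
= 54
Area = |54|/2 = 27

27


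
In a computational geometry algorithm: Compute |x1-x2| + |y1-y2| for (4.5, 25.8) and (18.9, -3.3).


|4.5-18.9| + |25.8-(-3.3)| = 14.4 + 29.1 = 43.5

43.5


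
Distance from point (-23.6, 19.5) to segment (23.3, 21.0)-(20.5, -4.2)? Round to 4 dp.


Project P onto AB: t = 0.2631 (clamped to [0,1])
Closest point on segment: (22.5634, 14.3707)
Distance: 46.4475

46.4475


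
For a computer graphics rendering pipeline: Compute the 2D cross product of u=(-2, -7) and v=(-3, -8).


u x v = u_x*v_y - u_y*v_x = (-2)*(-8) - (-7)*(-3)
= 16 - 21 = -5

-5


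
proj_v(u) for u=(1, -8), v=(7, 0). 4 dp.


u.v = 7, |v| = sqrt(49) = 7
Scalar projection = u.v / |v| = 7 / sqrt(49) = 1

1


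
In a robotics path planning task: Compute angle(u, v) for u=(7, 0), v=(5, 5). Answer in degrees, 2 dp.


u.v = 35, |u| = sqrt(49) = 7, |v| = sqrt(50) = 7.0711
cos(theta) = u.v/(|u||v|) = 35/sqrt(2450) = 0.707107
theta = acos(0.707107) = 45 degrees

45 degrees


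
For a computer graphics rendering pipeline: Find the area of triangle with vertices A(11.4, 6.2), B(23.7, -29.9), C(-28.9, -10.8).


Area = |x_A(y_B-y_C) + x_B(y_C-y_A) + x_C(y_A-y_B)|/2
= |(-217.74) + (-402.9) + (-1043.29)|/2
= 1663.93/2 = 831.965

831.965


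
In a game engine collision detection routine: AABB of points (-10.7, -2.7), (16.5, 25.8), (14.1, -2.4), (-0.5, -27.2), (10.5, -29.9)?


x range: [-10.7, 16.5]
y range: [-29.9, 25.8]
Bounding box: (-10.7,-29.9) to (16.5,25.8)

(-10.7,-29.9) to (16.5,25.8)


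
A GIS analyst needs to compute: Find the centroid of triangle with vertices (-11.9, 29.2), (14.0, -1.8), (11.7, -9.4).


Centroid = ((x_A+x_B+x_C)/3, (y_A+y_B+y_C)/3)
= (((-11.9)+14+11.7)/3, (29.2+(-1.8)+(-9.4))/3)
= (4.6, 6)

(4.6, 6)


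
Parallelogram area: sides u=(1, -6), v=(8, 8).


|u x v| = |1*8 - (-6)*8|
= |8 - (-48)| = 56

56


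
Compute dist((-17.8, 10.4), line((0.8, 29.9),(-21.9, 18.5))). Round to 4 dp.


|cross product| = 230.61
|line direction| = sqrt(645.25) = 25.4018
Distance = 230.61/sqrt(645.25) = 9.0785

9.0785


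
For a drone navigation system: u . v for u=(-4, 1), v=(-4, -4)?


u . v = u_x*v_x + u_y*v_y = (-4)*(-4) + 1*(-4)
= 16 + (-4) = 12

12


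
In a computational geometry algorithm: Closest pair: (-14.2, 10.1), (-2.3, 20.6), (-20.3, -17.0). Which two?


d(P0,P1) = 15.8701, d(P0,P2) = 27.778, d(P1,P2) = 41.6864
Closest: P0 and P1

Closest pair: (-14.2, 10.1) and (-2.3, 20.6), distance = 15.8701


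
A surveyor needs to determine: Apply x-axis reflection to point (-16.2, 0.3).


Reflection over x-axis: (x,y) -> (x,-y)
(-16.2, 0.3) -> (-16.2, -0.3)

(-16.2, -0.3)


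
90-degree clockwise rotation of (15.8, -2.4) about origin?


90° CW: (x,y) -> (y, -x)
(15.8,-2.4) -> (-2.4, -15.8)

(-2.4, -15.8)


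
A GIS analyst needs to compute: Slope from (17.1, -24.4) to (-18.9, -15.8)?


slope = (y2-y1)/(x2-x1) = ((-15.8)-(-24.4))/((-18.9)-17.1) = 8.6/(-36) = -0.2389

-0.2389


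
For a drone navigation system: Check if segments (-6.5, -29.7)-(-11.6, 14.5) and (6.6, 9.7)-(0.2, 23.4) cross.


Cross products: d1=431.63, d2=218.62, d3=-779.96, d4=-566.95
d1*d2 < 0 and d3*d4 < 0? no

No, they don't intersect


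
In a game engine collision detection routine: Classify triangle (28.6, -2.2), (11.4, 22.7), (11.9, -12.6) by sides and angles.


Side lengths squared: AB^2=915.85, BC^2=1246.34, CA^2=387.05
Sorted: [387.05, 915.85, 1246.34]
By sides: Scalene, By angles: Acute

Scalene, Acute


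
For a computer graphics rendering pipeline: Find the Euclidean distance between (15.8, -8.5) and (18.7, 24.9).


dx=2.9, dy=33.4
d^2 = 2.9^2 + 33.4^2 = 1123.97
d = sqrt(1123.97) = 33.5257

33.5257


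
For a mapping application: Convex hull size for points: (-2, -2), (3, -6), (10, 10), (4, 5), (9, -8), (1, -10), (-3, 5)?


Convex hull vertices (CCW): (-3, 5), (-2, -2), (1, -10), (9, -8), (10, 10)
Count = 5

5


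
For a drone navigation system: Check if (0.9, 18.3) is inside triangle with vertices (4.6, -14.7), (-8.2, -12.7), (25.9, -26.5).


Cross products: AB x AP = -415, BC x BP = 1182.68, CA x CP = -659.24
All same sign? no

No, outside


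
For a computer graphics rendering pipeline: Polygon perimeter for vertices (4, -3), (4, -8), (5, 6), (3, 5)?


Sides: (4, -3)->(4, -8): sqrt(25) = 5, (4, -8)->(5, 6): sqrt(197) = 14.035669, (5, 6)->(3, 5): sqrt(5) = 2.236068, (3, 5)->(4, -3): sqrt(65) = 8.062258
Sum = 29.333995
Perimeter = 29.334

29.334


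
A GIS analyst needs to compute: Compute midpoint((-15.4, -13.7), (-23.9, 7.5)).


M = (((-15.4)+(-23.9))/2, ((-13.7)+7.5)/2)
= (-19.65, -3.1)

(-19.65, -3.1)


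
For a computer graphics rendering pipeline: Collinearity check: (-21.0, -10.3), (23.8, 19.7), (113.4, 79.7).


Cross product: (23.8-(-21))*(79.7-(-10.3)) - (19.7-(-10.3))*(113.4-(-21))
= 0

Yes, collinear


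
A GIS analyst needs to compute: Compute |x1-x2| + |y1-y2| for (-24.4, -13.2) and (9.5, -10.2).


|(-24.4)-9.5| + |(-13.2)-(-10.2)| = 33.9 + 3 = 36.9

36.9


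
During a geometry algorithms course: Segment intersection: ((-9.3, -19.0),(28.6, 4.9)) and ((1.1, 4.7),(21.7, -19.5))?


Cross products: d1=-739.9, d2=669.62, d3=649.67, d4=-759.85
d1*d2 < 0 and d3*d4 < 0? yes

Yes, they intersect


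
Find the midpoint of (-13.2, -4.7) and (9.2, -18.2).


M = (((-13.2)+9.2)/2, ((-4.7)+(-18.2))/2)
= (-2, -11.45)

(-2, -11.45)


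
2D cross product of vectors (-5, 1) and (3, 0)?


u x v = u_x*v_y - u_y*v_x = (-5)*0 - 1*3
= 0 - 3 = -3

-3


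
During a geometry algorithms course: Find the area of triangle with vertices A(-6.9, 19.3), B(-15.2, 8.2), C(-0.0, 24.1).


Area = |x_A(y_B-y_C) + x_B(y_C-y_A) + x_C(y_A-y_B)|/2
= |109.71 + (-72.96) + 0|/2
= 36.75/2 = 18.375

18.375


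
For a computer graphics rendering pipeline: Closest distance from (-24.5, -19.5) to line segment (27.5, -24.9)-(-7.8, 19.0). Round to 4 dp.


Project P onto AB: t = 0.6532 (clamped to [0,1])
Closest point on segment: (4.4436, 3.7735)
Distance: 37.1401

37.1401


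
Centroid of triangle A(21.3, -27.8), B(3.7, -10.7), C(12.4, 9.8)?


Centroid = ((x_A+x_B+x_C)/3, (y_A+y_B+y_C)/3)
= ((21.3+3.7+12.4)/3, ((-27.8)+(-10.7)+9.8)/3)
= (12.4667, -9.5667)

(12.4667, -9.5667)


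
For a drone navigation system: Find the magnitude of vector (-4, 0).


|u| = sqrt((-4)^2 + 0^2) = sqrt(16) = 4

4


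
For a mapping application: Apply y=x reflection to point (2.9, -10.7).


Reflection over y=x: (x,y) -> (y,x)
(2.9, -10.7) -> (-10.7, 2.9)

(-10.7, 2.9)


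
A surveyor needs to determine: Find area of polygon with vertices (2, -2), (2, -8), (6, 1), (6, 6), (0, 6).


Shoelace sum: (2*(-8) - 2*(-2)) + (2*1 - 6*(-8)) + (6*6 - 6*1) + (6*6 - 0*6) + (0*(-2) - 2*6)
= 92
Area = |92|/2 = 46

46


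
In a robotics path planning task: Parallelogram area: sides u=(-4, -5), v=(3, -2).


|u x v| = |(-4)*(-2) - (-5)*3|
= |8 - (-15)| = 23

23


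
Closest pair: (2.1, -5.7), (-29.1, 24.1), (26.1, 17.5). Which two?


d(P0,P1) = 43.1449, d(P0,P2) = 33.3802, d(P1,P2) = 55.5932
Closest: P0 and P2

Closest pair: (2.1, -5.7) and (26.1, 17.5), distance = 33.3802


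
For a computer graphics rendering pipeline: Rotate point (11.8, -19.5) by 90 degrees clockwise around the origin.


90° CW: (x,y) -> (y, -x)
(11.8,-19.5) -> (-19.5, -11.8)

(-19.5, -11.8)


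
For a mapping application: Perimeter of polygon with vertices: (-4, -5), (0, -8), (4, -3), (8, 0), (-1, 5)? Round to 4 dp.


Sides: (-4, -5)->(0, -8): sqrt(25) = 5, (0, -8)->(4, -3): sqrt(41) = 6.403124, (4, -3)->(8, 0): sqrt(25) = 5, (8, 0)->(-1, 5): sqrt(106) = 10.29563, (-1, 5)->(-4, -5): sqrt(109) = 10.440307
Sum = 37.139061
Perimeter = 37.1391

37.1391


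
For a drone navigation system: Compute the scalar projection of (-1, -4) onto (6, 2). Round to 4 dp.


u.v = -14, |v| = sqrt(40) = 6.3246
Scalar projection = u.v / |v| = -14 / sqrt(40) = -2.2136

-2.2136


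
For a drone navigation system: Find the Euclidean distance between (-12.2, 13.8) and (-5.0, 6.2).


dx=7.2, dy=-7.6
d^2 = 7.2^2 + (-7.6)^2 = 109.6
d = sqrt(109.6) = 10.469

10.469


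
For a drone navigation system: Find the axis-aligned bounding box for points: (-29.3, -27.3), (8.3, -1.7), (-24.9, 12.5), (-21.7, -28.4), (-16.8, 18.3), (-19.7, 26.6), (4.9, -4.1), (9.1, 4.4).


x range: [-29.3, 9.1]
y range: [-28.4, 26.6]
Bounding box: (-29.3,-28.4) to (9.1,26.6)

(-29.3,-28.4) to (9.1,26.6)


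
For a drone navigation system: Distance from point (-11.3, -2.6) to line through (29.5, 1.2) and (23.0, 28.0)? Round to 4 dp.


|cross product| = 1118.14
|line direction| = sqrt(760.49) = 27.577
Distance = 1118.14/sqrt(760.49) = 40.5461

40.5461


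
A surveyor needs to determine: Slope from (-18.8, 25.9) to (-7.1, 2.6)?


slope = (y2-y1)/(x2-x1) = (2.6-25.9)/((-7.1)-(-18.8)) = (-23.3)/11.7 = -1.9915

-1.9915


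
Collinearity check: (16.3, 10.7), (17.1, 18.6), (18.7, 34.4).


Cross product: (17.1-16.3)*(34.4-10.7) - (18.6-10.7)*(18.7-16.3)
= 0

Yes, collinear


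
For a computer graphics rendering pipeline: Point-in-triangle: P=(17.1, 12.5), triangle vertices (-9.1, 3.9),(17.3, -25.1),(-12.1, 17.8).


Cross products: AB x AP = 986.84, BC x BP = -1096.86, CA x CP = 389.98
All same sign? no

No, outside


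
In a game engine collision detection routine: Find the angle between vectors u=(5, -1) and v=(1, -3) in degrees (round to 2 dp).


u.v = 8, |u| = sqrt(26) = 5.099, |v| = sqrt(10) = 3.1623
cos(theta) = u.v/(|u||v|) = 8/sqrt(260) = 0.496139
theta = acos(0.496139) = 60.26 degrees

60.26 degrees


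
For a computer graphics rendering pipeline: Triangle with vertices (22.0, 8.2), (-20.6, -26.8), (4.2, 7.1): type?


Side lengths squared: AB^2=3039.76, BC^2=1764.25, CA^2=318.05
Sorted: [318.05, 1764.25, 3039.76]
By sides: Scalene, By angles: Obtuse

Scalene, Obtuse


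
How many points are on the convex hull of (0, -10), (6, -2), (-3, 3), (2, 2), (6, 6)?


Convex hull vertices (CCW): (-3, 3), (0, -10), (6, -2), (6, 6)
Count = 4

4


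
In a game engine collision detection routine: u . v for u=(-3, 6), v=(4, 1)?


u . v = u_x*v_x + u_y*v_y = (-3)*4 + 6*1
= (-12) + 6 = -6

-6


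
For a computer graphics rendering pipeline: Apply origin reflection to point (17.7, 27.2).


Reflection over origin: (x,y) -> (-x,-y)
(17.7, 27.2) -> (-17.7, -27.2)

(-17.7, -27.2)


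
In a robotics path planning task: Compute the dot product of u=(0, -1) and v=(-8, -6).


u . v = u_x*v_x + u_y*v_y = 0*(-8) + (-1)*(-6)
= 0 + 6 = 6

6


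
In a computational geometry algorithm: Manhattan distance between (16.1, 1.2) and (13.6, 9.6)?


|16.1-13.6| + |1.2-9.6| = 2.5 + 8.4 = 10.9

10.9


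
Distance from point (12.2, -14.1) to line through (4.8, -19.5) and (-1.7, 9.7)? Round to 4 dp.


|cross product| = 251.18
|line direction| = sqrt(894.89) = 29.9147
Distance = 251.18/sqrt(894.89) = 8.3965

8.3965


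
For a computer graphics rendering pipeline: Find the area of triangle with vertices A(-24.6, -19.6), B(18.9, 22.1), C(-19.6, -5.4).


Area = |x_A(y_B-y_C) + x_B(y_C-y_A) + x_C(y_A-y_B)|/2
= |(-676.5) + 268.38 + 817.32|/2
= 409.2/2 = 204.6

204.6


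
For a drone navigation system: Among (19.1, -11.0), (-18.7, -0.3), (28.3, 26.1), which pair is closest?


d(P0,P1) = 39.2852, d(P0,P2) = 38.2237, d(P1,P2) = 53.907
Closest: P0 and P2

Closest pair: (19.1, -11.0) and (28.3, 26.1), distance = 38.2237


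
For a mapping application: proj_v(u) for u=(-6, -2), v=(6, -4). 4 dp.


u.v = -28, |v| = sqrt(52) = 7.2111
Scalar projection = u.v / |v| = -28 / sqrt(52) = -3.8829

-3.8829


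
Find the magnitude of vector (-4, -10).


|u| = sqrt((-4)^2 + (-10)^2) = sqrt(116) = 10.7703

10.7703


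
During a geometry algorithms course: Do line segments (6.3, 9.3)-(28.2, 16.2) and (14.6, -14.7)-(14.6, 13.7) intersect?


Cross products: d1=235.72, d2=-386.24, d3=-582.87, d4=39.09
d1*d2 < 0 and d3*d4 < 0? yes

Yes, they intersect


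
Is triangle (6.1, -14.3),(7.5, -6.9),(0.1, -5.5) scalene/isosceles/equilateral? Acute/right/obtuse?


Side lengths squared: AB^2=56.72, BC^2=56.72, CA^2=113.44
Sorted: [56.72, 56.72, 113.44]
By sides: Isosceles, By angles: Right

Isosceles, Right


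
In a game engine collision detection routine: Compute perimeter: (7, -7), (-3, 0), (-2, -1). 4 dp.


Sides: (7, -7)->(-3, 0): sqrt(149) = 12.206556, (-3, 0)->(-2, -1): sqrt(2) = 1.414214, (-2, -1)->(7, -7): sqrt(117) = 10.816654
Sum = 24.437424
Perimeter = 24.4374

24.4374


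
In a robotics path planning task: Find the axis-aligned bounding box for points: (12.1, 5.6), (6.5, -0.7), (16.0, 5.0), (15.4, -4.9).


x range: [6.5, 16]
y range: [-4.9, 5.6]
Bounding box: (6.5,-4.9) to (16,5.6)

(6.5,-4.9) to (16,5.6)


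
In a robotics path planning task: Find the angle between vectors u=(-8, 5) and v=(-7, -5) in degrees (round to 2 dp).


u.v = 31, |u| = sqrt(89) = 9.434, |v| = sqrt(74) = 8.6023
cos(theta) = u.v/(|u||v|) = 31/sqrt(6586) = 0.381989
theta = acos(0.381989) = 67.54 degrees

67.54 degrees


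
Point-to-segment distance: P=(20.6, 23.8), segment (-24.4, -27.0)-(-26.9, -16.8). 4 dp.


Project P onto AB: t = 1 (clamped to [0,1])
Closest point on segment: (-26.9, -16.8)
Distance: 62.4869

62.4869


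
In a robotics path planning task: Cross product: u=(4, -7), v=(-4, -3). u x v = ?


u x v = u_x*v_y - u_y*v_x = 4*(-3) - (-7)*(-4)
= (-12) - 28 = -40

-40


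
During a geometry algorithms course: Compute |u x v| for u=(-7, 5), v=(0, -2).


|u x v| = |(-7)*(-2) - 5*0|
= |14 - 0| = 14

14


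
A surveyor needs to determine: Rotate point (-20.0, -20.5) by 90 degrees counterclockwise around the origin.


90° CCW: (x,y) -> (-y, x)
(-20,-20.5) -> (20.5, -20)

(20.5, -20)


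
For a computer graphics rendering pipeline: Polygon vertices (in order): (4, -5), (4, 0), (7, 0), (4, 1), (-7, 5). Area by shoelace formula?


Shoelace sum: (4*0 - 4*(-5)) + (4*0 - 7*0) + (7*1 - 4*0) + (4*5 - (-7)*1) + ((-7)*(-5) - 4*5)
= 69
Area = |69|/2 = 34.5

34.5


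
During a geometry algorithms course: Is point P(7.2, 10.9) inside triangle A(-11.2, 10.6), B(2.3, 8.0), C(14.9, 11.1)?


Cross products: AB x AP = 51.89, BC x BP = 21.35, CA x CP = 1.37
All same sign? yes

Yes, inside


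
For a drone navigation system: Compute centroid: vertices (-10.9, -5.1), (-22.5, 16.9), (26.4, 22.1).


Centroid = ((x_A+x_B+x_C)/3, (y_A+y_B+y_C)/3)
= (((-10.9)+(-22.5)+26.4)/3, ((-5.1)+16.9+22.1)/3)
= (-2.3333, 11.3)

(-2.3333, 11.3)


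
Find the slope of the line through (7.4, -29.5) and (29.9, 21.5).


slope = (y2-y1)/(x2-x1) = (21.5-(-29.5))/(29.9-7.4) = 51/22.5 = 2.2667

2.2667


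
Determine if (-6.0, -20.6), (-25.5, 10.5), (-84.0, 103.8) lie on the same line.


Cross product: ((-25.5)-(-6))*(103.8-(-20.6)) - (10.5-(-20.6))*((-84)-(-6))
= 0

Yes, collinear


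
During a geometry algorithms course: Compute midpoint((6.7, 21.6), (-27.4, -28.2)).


M = ((6.7+(-27.4))/2, (21.6+(-28.2))/2)
= (-10.35, -3.3)

(-10.35, -3.3)


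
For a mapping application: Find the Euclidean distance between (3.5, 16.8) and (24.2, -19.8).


dx=20.7, dy=-36.6
d^2 = 20.7^2 + (-36.6)^2 = 1768.05
d = sqrt(1768.05) = 42.0482

42.0482


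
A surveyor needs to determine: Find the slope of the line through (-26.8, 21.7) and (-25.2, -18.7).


slope = (y2-y1)/(x2-x1) = ((-18.7)-21.7)/((-25.2)-(-26.8)) = (-40.4)/1.6 = -25.25

-25.25


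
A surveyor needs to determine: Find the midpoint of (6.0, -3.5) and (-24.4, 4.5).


M = ((6+(-24.4))/2, ((-3.5)+4.5)/2)
= (-9.2, 0.5)

(-9.2, 0.5)


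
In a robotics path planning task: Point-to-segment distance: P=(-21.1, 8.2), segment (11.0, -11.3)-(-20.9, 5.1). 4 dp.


Project P onto AB: t = 1 (clamped to [0,1])
Closest point on segment: (-20.9, 5.1)
Distance: 3.1064

3.1064


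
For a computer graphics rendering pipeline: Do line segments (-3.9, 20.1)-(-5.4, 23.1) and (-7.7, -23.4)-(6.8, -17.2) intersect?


Cross products: d1=607.19, d2=659.99, d3=76.65, d4=23.85
d1*d2 < 0 and d3*d4 < 0? no

No, they don't intersect


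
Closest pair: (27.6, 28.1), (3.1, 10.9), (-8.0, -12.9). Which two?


d(P0,P1) = 29.9348, d(P0,P2) = 54.2988, d(P1,P2) = 26.2612
Closest: P1 and P2

Closest pair: (3.1, 10.9) and (-8.0, -12.9), distance = 26.2612


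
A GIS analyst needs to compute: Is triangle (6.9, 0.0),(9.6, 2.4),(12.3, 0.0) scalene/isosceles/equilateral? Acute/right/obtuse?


Side lengths squared: AB^2=13.05, BC^2=13.05, CA^2=29.16
Sorted: [13.05, 13.05, 29.16]
By sides: Isosceles, By angles: Obtuse

Isosceles, Obtuse


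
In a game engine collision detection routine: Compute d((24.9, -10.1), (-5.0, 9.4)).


dx=-29.9, dy=19.5
d^2 = (-29.9)^2 + 19.5^2 = 1274.26
d = sqrt(1274.26) = 35.6968

35.6968


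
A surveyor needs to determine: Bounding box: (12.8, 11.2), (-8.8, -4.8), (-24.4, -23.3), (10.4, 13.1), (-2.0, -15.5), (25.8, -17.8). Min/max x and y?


x range: [-24.4, 25.8]
y range: [-23.3, 13.1]
Bounding box: (-24.4,-23.3) to (25.8,13.1)

(-24.4,-23.3) to (25.8,13.1)


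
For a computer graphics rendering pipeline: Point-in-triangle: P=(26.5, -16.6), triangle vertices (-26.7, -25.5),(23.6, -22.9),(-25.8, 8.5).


Cross products: AB x AP = 309.35, BC x BP = -402.28, CA x CP = 1800.79
All same sign? no

No, outside


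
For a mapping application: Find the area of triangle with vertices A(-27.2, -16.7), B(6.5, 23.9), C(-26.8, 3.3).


Area = |x_A(y_B-y_C) + x_B(y_C-y_A) + x_C(y_A-y_B)|/2
= |(-560.32) + 130 + 1088.08|/2
= 657.76/2 = 328.88

328.88


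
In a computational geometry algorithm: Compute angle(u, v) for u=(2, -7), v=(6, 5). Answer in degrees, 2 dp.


u.v = -23, |u| = sqrt(53) = 7.2801, |v| = sqrt(61) = 7.8102
cos(theta) = u.v/(|u||v|) = -23/sqrt(3233) = -0.404506
theta = acos(-0.404506) = 113.86 degrees

113.86 degrees


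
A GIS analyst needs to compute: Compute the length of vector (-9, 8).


|u| = sqrt((-9)^2 + 8^2) = sqrt(145) = 12.0416

12.0416


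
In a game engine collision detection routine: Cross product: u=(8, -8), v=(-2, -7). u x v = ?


u x v = u_x*v_y - u_y*v_x = 8*(-7) - (-8)*(-2)
= (-56) - 16 = -72

-72


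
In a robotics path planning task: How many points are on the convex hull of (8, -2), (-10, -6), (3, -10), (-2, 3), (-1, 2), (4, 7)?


Convex hull vertices (CCW): (-10, -6), (3, -10), (8, -2), (4, 7), (-2, 3)
Count = 5

5


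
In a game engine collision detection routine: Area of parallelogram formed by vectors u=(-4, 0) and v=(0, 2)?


|u x v| = |(-4)*2 - 0*0|
= |(-8) - 0| = 8

8


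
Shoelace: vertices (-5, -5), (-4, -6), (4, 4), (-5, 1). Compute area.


Shoelace sum: ((-5)*(-6) - (-4)*(-5)) + ((-4)*4 - 4*(-6)) + (4*1 - (-5)*4) + ((-5)*(-5) - (-5)*1)
= 72
Area = |72|/2 = 36

36


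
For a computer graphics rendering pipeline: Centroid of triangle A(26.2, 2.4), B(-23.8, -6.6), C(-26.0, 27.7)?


Centroid = ((x_A+x_B+x_C)/3, (y_A+y_B+y_C)/3)
= ((26.2+(-23.8)+(-26))/3, (2.4+(-6.6)+27.7)/3)
= (-7.8667, 7.8333)

(-7.8667, 7.8333)


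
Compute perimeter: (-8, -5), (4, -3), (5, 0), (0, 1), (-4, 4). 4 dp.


Sides: (-8, -5)->(4, -3): sqrt(148) = 12.165525, (4, -3)->(5, 0): sqrt(10) = 3.162278, (5, 0)->(0, 1): sqrt(26) = 5.09902, (0, 1)->(-4, 4): sqrt(25) = 5, (-4, 4)->(-8, -5): sqrt(97) = 9.848858
Sum = 35.275681
Perimeter = 35.2757

35.2757


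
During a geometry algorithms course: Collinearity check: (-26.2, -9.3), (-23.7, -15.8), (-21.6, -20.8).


Cross product: ((-23.7)-(-26.2))*((-20.8)-(-9.3)) - ((-15.8)-(-9.3))*((-21.6)-(-26.2))
= 1.15

No, not collinear


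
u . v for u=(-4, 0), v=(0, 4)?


u . v = u_x*v_x + u_y*v_y = (-4)*0 + 0*4
= 0 + 0 = 0

0


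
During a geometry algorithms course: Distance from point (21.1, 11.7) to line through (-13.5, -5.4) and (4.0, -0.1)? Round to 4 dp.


|cross product| = 115.87
|line direction| = sqrt(334.34) = 18.285
Distance = 115.87/sqrt(334.34) = 6.3369

6.3369


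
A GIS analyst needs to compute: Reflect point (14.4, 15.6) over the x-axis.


Reflection over x-axis: (x,y) -> (x,-y)
(14.4, 15.6) -> (14.4, -15.6)

(14.4, -15.6)


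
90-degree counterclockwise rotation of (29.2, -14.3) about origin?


90° CCW: (x,y) -> (-y, x)
(29.2,-14.3) -> (14.3, 29.2)

(14.3, 29.2)


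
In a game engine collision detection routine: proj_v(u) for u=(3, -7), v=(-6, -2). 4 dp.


u.v = -4, |v| = sqrt(40) = 6.3246
Scalar projection = u.v / |v| = -4 / sqrt(40) = -0.6325

-0.6325


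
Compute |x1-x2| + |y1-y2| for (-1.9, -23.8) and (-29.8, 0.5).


|(-1.9)-(-29.8)| + |(-23.8)-0.5| = 27.9 + 24.3 = 52.2

52.2


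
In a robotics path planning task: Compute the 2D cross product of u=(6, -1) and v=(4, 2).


u x v = u_x*v_y - u_y*v_x = 6*2 - (-1)*4
= 12 - (-4) = 16

16


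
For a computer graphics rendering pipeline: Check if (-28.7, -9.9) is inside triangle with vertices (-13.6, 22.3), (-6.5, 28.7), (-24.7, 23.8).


Cross products: AB x AP = -131.98, BC x BP = 593.74, CA x CP = -380.07
All same sign? no

No, outside


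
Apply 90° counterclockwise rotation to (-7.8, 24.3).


90° CCW: (x,y) -> (-y, x)
(-7.8,24.3) -> (-24.3, -7.8)

(-24.3, -7.8)


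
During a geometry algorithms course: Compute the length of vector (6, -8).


|u| = sqrt(6^2 + (-8)^2) = sqrt(100) = 10

10


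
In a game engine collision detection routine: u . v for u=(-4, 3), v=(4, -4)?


u . v = u_x*v_x + u_y*v_y = (-4)*4 + 3*(-4)
= (-16) + (-12) = -28

-28


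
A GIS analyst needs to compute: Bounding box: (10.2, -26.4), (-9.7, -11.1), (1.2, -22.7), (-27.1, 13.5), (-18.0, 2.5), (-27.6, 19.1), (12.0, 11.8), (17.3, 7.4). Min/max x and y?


x range: [-27.6, 17.3]
y range: [-26.4, 19.1]
Bounding box: (-27.6,-26.4) to (17.3,19.1)

(-27.6,-26.4) to (17.3,19.1)


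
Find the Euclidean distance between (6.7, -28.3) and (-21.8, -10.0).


dx=-28.5, dy=18.3
d^2 = (-28.5)^2 + 18.3^2 = 1147.14
d = sqrt(1147.14) = 33.8695

33.8695


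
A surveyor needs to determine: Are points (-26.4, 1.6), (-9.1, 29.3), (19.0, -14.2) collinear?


Cross product: ((-9.1)-(-26.4))*((-14.2)-1.6) - (29.3-1.6)*(19-(-26.4))
= -1530.92

No, not collinear


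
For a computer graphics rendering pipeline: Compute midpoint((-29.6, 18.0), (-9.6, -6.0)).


M = (((-29.6)+(-9.6))/2, (18+(-6))/2)
= (-19.6, 6)

(-19.6, 6)


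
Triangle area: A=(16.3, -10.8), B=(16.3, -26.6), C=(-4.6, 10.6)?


Area = |x_A(y_B-y_C) + x_B(y_C-y_A) + x_C(y_A-y_B)|/2
= |(-606.36) + 348.82 + (-72.68)|/2
= 330.22/2 = 165.11

165.11


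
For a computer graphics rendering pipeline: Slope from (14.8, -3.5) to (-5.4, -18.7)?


slope = (y2-y1)/(x2-x1) = ((-18.7)-(-3.5))/((-5.4)-14.8) = (-15.2)/(-20.2) = 0.7525

0.7525


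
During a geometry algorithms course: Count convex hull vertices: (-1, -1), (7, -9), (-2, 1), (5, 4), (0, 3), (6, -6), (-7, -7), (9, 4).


Convex hull vertices (CCW): (-7, -7), (7, -9), (9, 4), (5, 4), (0, 3), (-2, 1)
Count = 6

6


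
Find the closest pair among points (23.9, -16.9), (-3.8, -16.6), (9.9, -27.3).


d(P0,P1) = 27.7016, d(P0,P2) = 17.4402, d(P1,P2) = 17.3833
Closest: P1 and P2

Closest pair: (-3.8, -16.6) and (9.9, -27.3), distance = 17.3833


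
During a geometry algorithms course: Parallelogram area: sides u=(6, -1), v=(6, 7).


|u x v| = |6*7 - (-1)*6|
= |42 - (-6)| = 48

48


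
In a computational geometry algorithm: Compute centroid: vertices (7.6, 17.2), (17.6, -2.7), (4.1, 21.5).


Centroid = ((x_A+x_B+x_C)/3, (y_A+y_B+y_C)/3)
= ((7.6+17.6+4.1)/3, (17.2+(-2.7)+21.5)/3)
= (9.7667, 12)

(9.7667, 12)


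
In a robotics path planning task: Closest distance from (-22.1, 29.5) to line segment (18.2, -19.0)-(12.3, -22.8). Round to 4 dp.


Project P onto AB: t = 1 (clamped to [0,1])
Closest point on segment: (12.3, -22.8)
Distance: 62.5991

62.5991


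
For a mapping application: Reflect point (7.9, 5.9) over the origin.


Reflection over origin: (x,y) -> (-x,-y)
(7.9, 5.9) -> (-7.9, -5.9)

(-7.9, -5.9)


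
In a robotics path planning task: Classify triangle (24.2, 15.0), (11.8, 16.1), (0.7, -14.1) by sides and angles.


Side lengths squared: AB^2=154.97, BC^2=1035.25, CA^2=1399.06
Sorted: [154.97, 1035.25, 1399.06]
By sides: Scalene, By angles: Obtuse

Scalene, Obtuse


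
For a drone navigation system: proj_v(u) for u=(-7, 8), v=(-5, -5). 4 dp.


u.v = -5, |v| = sqrt(50) = 7.0711
Scalar projection = u.v / |v| = -5 / sqrt(50) = -0.7071

-0.7071


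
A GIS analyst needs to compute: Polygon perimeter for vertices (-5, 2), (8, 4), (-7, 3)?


Sides: (-5, 2)->(8, 4): sqrt(173) = 13.152946, (8, 4)->(-7, 3): sqrt(226) = 15.033296, (-7, 3)->(-5, 2): sqrt(5) = 2.236068
Sum = 30.42231
Perimeter = 30.4223

30.4223


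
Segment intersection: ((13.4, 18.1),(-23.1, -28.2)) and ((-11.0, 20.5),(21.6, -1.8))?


Cross products: d1=465.88, d2=-1857.45, d3=-1217.32, d4=1106.01
d1*d2 < 0 and d3*d4 < 0? yes

Yes, they intersect


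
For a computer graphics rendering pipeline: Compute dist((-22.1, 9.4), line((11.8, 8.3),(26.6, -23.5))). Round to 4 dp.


|cross product| = 1061.74
|line direction| = sqrt(1230.28) = 35.0753
Distance = 1061.74/sqrt(1230.28) = 30.2703

30.2703


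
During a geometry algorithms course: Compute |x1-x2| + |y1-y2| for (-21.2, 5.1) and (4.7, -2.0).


|(-21.2)-4.7| + |5.1-(-2)| = 25.9 + 7.1 = 33

33


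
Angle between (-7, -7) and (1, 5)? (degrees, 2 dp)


u.v = -42, |u| = sqrt(98) = 9.8995, |v| = sqrt(26) = 5.099
cos(theta) = u.v/(|u||v|) = -42/sqrt(2548) = -0.83205
theta = acos(-0.83205) = 146.31 degrees

146.31 degrees


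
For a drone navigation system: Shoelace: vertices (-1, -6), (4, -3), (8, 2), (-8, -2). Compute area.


Shoelace sum: ((-1)*(-3) - 4*(-6)) + (4*2 - 8*(-3)) + (8*(-2) - (-8)*2) + ((-8)*(-6) - (-1)*(-2))
= 105
Area = |105|/2 = 52.5

52.5


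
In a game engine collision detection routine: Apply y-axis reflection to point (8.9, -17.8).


Reflection over y-axis: (x,y) -> (-x,y)
(8.9, -17.8) -> (-8.9, -17.8)

(-8.9, -17.8)


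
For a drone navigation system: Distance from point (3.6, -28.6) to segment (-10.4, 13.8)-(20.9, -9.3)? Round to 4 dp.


Project P onto AB: t = 0.9368 (clamped to [0,1])
Closest point on segment: (18.9214, -7.8398)
Distance: 25.8018

25.8018


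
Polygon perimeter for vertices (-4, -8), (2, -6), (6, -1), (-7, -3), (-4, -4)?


Sides: (-4, -8)->(2, -6): sqrt(40) = 6.324555, (2, -6)->(6, -1): sqrt(41) = 6.403124, (6, -1)->(-7, -3): sqrt(173) = 13.152946, (-7, -3)->(-4, -4): sqrt(10) = 3.162278, (-4, -4)->(-4, -8): sqrt(16) = 4
Sum = 33.042903
Perimeter = 33.0429

33.0429


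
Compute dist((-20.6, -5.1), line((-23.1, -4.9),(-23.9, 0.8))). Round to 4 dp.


|cross product| = 14.09
|line direction| = sqrt(33.13) = 5.7559
Distance = 14.09/sqrt(33.13) = 2.4479

2.4479


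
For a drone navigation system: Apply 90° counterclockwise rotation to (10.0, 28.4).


90° CCW: (x,y) -> (-y, x)
(10,28.4) -> (-28.4, 10)

(-28.4, 10)


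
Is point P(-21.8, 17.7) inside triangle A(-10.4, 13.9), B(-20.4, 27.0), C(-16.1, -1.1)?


Cross products: AB x AP = 111.34, BC x BP = -79.33, CA x CP = 192.66
All same sign? no

No, outside


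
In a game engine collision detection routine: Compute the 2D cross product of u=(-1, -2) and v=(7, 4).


u x v = u_x*v_y - u_y*v_x = (-1)*4 - (-2)*7
= (-4) - (-14) = 10

10


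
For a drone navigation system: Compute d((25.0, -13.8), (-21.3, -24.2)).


dx=-46.3, dy=-10.4
d^2 = (-46.3)^2 + (-10.4)^2 = 2251.85
d = sqrt(2251.85) = 47.4537

47.4537


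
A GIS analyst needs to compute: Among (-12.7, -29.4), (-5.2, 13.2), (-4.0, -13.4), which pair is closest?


d(P0,P1) = 43.2552, d(P0,P2) = 18.2124, d(P1,P2) = 26.6271
Closest: P0 and P2

Closest pair: (-12.7, -29.4) and (-4.0, -13.4), distance = 18.2124


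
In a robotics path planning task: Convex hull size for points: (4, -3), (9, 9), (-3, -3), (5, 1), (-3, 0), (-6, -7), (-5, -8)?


Convex hull vertices (CCW): (-6, -7), (-5, -8), (4, -3), (9, 9), (-3, 0)
Count = 5

5


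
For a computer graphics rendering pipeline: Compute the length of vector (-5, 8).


|u| = sqrt((-5)^2 + 8^2) = sqrt(89) = 9.434

9.434


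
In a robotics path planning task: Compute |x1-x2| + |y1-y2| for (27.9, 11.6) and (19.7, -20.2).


|27.9-19.7| + |11.6-(-20.2)| = 8.2 + 31.8 = 40

40


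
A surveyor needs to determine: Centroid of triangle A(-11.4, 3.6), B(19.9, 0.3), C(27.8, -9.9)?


Centroid = ((x_A+x_B+x_C)/3, (y_A+y_B+y_C)/3)
= (((-11.4)+19.9+27.8)/3, (3.6+0.3+(-9.9))/3)
= (12.1, -2)

(12.1, -2)


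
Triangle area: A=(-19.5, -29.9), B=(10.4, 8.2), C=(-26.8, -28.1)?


Area = |x_A(y_B-y_C) + x_B(y_C-y_A) + x_C(y_A-y_B)|/2
= |(-707.85) + 18.72 + 1021.08|/2
= 331.95/2 = 165.975

165.975


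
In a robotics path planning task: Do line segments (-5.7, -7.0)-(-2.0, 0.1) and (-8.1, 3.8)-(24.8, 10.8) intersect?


Cross products: d1=-372.12, d2=-164.43, d3=57, d4=-150.69
d1*d2 < 0 and d3*d4 < 0? no

No, they don't intersect


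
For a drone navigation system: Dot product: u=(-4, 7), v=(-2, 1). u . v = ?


u . v = u_x*v_x + u_y*v_y = (-4)*(-2) + 7*1
= 8 + 7 = 15

15


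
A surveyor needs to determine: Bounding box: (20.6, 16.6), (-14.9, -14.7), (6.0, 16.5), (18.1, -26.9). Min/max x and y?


x range: [-14.9, 20.6]
y range: [-26.9, 16.6]
Bounding box: (-14.9,-26.9) to (20.6,16.6)

(-14.9,-26.9) to (20.6,16.6)


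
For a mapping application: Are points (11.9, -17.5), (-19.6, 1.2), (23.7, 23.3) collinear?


Cross product: ((-19.6)-11.9)*(23.3-(-17.5)) - (1.2-(-17.5))*(23.7-11.9)
= -1505.86

No, not collinear


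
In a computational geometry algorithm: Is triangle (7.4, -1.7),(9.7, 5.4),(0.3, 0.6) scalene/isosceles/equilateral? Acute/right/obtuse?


Side lengths squared: AB^2=55.7, BC^2=111.4, CA^2=55.7
Sorted: [55.7, 55.7, 111.4]
By sides: Isosceles, By angles: Right

Isosceles, Right


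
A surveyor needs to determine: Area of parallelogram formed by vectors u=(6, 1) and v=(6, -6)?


|u x v| = |6*(-6) - 1*6|
= |(-36) - 6| = 42

42


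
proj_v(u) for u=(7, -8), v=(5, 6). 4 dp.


u.v = -13, |v| = sqrt(61) = 7.8102
Scalar projection = u.v / |v| = -13 / sqrt(61) = -1.6645

-1.6645


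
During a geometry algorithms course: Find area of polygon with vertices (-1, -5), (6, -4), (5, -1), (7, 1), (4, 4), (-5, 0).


Shoelace sum: ((-1)*(-4) - 6*(-5)) + (6*(-1) - 5*(-4)) + (5*1 - 7*(-1)) + (7*4 - 4*1) + (4*0 - (-5)*4) + ((-5)*(-5) - (-1)*0)
= 129
Area = |129|/2 = 64.5

64.5


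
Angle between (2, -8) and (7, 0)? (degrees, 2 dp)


u.v = 14, |u| = sqrt(68) = 8.2462, |v| = sqrt(49) = 7
cos(theta) = u.v/(|u||v|) = 14/sqrt(3332) = 0.242536
theta = acos(0.242536) = 75.96 degrees

75.96 degrees


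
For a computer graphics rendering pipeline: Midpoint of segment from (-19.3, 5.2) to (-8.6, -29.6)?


M = (((-19.3)+(-8.6))/2, (5.2+(-29.6))/2)
= (-13.95, -12.2)

(-13.95, -12.2)


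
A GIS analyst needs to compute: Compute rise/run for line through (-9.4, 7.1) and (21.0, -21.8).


slope = (y2-y1)/(x2-x1) = ((-21.8)-7.1)/(21-(-9.4)) = (-28.9)/30.4 = -0.9507

-0.9507


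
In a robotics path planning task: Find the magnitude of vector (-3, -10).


|u| = sqrt((-3)^2 + (-10)^2) = sqrt(109) = 10.4403

10.4403


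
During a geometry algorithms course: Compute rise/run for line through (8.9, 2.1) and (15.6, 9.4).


slope = (y2-y1)/(x2-x1) = (9.4-2.1)/(15.6-8.9) = 7.3/6.7 = 1.0896

1.0896


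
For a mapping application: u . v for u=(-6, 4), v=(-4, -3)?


u . v = u_x*v_x + u_y*v_y = (-6)*(-4) + 4*(-3)
= 24 + (-12) = 12

12


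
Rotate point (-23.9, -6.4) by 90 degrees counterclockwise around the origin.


90° CCW: (x,y) -> (-y, x)
(-23.9,-6.4) -> (6.4, -23.9)

(6.4, -23.9)


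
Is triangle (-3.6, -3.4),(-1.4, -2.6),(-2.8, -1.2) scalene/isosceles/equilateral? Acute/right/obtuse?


Side lengths squared: AB^2=5.48, BC^2=3.92, CA^2=5.48
Sorted: [3.92, 5.48, 5.48]
By sides: Isosceles, By angles: Acute

Isosceles, Acute


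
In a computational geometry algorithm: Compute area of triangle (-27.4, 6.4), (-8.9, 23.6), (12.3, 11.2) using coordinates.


Area = |x_A(y_B-y_C) + x_B(y_C-y_A) + x_C(y_A-y_B)|/2
= |(-339.76) + (-42.72) + (-211.56)|/2
= 594.04/2 = 297.02

297.02


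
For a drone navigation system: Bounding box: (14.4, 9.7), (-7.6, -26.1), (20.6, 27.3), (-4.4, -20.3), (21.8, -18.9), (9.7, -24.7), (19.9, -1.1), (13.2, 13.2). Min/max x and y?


x range: [-7.6, 21.8]
y range: [-26.1, 27.3]
Bounding box: (-7.6,-26.1) to (21.8,27.3)

(-7.6,-26.1) to (21.8,27.3)


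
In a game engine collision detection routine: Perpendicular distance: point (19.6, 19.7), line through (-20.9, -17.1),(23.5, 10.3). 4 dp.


|cross product| = 524.22
|line direction| = sqrt(2722.12) = 52.1739
Distance = 524.22/sqrt(2722.12) = 10.0475

10.0475


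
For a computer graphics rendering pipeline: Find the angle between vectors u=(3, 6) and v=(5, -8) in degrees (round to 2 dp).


u.v = -33, |u| = sqrt(45) = 6.7082, |v| = sqrt(89) = 9.434
cos(theta) = u.v/(|u||v|) = -33/sqrt(4005) = -0.52145
theta = acos(-0.52145) = 121.43 degrees

121.43 degrees


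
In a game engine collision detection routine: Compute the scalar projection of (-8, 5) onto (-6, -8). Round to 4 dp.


u.v = 8, |v| = sqrt(100) = 10
Scalar projection = u.v / |v| = 8 / sqrt(100) = 0.8

0.8


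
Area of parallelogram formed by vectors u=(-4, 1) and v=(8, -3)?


|u x v| = |(-4)*(-3) - 1*8|
= |12 - 8| = 4

4


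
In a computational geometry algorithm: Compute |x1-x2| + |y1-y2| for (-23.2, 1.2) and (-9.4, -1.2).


|(-23.2)-(-9.4)| + |1.2-(-1.2)| = 13.8 + 2.4 = 16.2

16.2


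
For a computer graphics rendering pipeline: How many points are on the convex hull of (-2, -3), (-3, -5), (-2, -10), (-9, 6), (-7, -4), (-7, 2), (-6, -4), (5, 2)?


Convex hull vertices (CCW): (-9, 6), (-7, -4), (-2, -10), (5, 2)
Count = 4

4


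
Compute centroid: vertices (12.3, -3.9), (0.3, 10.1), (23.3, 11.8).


Centroid = ((x_A+x_B+x_C)/3, (y_A+y_B+y_C)/3)
= ((12.3+0.3+23.3)/3, ((-3.9)+10.1+11.8)/3)
= (11.9667, 6)

(11.9667, 6)


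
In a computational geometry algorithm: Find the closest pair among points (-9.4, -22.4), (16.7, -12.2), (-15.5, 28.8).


d(P0,P1) = 28.0223, d(P0,P2) = 51.5621, d(P1,P2) = 52.1329
Closest: P0 and P1

Closest pair: (-9.4, -22.4) and (16.7, -12.2), distance = 28.0223


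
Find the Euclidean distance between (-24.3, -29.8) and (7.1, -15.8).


dx=31.4, dy=14
d^2 = 31.4^2 + 14^2 = 1181.96
d = sqrt(1181.96) = 34.3796

34.3796


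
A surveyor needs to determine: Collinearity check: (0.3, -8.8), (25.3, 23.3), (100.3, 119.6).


Cross product: (25.3-0.3)*(119.6-(-8.8)) - (23.3-(-8.8))*(100.3-0.3)
= 0

Yes, collinear


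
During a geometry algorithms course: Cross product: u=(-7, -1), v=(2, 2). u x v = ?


u x v = u_x*v_y - u_y*v_x = (-7)*2 - (-1)*2
= (-14) - (-2) = -12

-12


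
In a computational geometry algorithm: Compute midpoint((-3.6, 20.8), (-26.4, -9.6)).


M = (((-3.6)+(-26.4))/2, (20.8+(-9.6))/2)
= (-15, 5.6)

(-15, 5.6)


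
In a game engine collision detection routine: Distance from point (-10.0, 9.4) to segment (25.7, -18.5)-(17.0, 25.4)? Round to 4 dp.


Project P onto AB: t = 0.7666 (clamped to [0,1])
Closest point on segment: (19.0307, 15.1532)
Distance: 29.5953

29.5953


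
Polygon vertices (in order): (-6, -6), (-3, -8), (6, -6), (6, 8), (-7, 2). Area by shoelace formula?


Shoelace sum: ((-6)*(-8) - (-3)*(-6)) + ((-3)*(-6) - 6*(-8)) + (6*8 - 6*(-6)) + (6*2 - (-7)*8) + ((-7)*(-6) - (-6)*2)
= 302
Area = |302|/2 = 151

151


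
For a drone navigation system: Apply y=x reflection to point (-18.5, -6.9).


Reflection over y=x: (x,y) -> (y,x)
(-18.5, -6.9) -> (-6.9, -18.5)

(-6.9, -18.5)


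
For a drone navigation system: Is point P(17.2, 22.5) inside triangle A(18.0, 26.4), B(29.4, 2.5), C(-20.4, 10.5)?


Cross products: AB x AP = -63.58, BC x BP = -898.4, CA x CP = -137.04
All same sign? yes

Yes, inside


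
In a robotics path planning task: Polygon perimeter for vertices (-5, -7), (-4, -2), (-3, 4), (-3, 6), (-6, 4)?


Sides: (-5, -7)->(-4, -2): sqrt(26) = 5.09902, (-4, -2)->(-3, 4): sqrt(37) = 6.082763, (-3, 4)->(-3, 6): sqrt(4) = 2, (-3, 6)->(-6, 4): sqrt(13) = 3.605551, (-6, 4)->(-5, -7): sqrt(122) = 11.045361
Sum = 27.832695
Perimeter = 27.8327

27.8327
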